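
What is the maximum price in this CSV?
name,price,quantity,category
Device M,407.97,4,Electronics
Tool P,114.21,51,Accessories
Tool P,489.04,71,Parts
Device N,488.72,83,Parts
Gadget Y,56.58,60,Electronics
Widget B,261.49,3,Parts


Computing maximum price:
Values: [407.97, 114.21, 489.04, 488.72, 56.58, 261.49]
Max = 489.04

489.04


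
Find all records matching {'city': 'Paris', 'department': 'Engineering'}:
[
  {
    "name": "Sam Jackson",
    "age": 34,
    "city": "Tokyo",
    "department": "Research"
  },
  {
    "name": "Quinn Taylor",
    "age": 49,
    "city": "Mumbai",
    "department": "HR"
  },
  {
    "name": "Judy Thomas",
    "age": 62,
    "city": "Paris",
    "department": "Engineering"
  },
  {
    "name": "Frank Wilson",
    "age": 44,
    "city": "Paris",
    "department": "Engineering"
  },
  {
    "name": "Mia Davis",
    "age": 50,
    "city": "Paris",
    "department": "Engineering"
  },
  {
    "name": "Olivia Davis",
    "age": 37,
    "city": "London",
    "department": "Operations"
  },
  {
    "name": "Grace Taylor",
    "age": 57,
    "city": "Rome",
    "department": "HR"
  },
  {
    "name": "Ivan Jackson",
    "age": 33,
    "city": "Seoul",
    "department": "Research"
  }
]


Search criteria: {'city': 'Paris', 'department': 'Engineering'}

Checking 8 records:
  Sam Jackson: {city: Tokyo, department: Research}
  Quinn Taylor: {city: Mumbai, department: HR}
  Judy Thomas: {city: Paris, department: Engineering} <-- MATCH
  Frank Wilson: {city: Paris, department: Engineering} <-- MATCH
  Mia Davis: {city: Paris, department: Engineering} <-- MATCH
  Olivia Davis: {city: London, department: Operations}
  Grace Taylor: {city: Rome, department: HR}
  Ivan Jackson: {city: Seoul, department: Research}

Matches: ["Judy Thomas", "Frank Wilson", "Mia Davis"]

["Judy Thomas", "Frank Wilson", "Mia Davis"]


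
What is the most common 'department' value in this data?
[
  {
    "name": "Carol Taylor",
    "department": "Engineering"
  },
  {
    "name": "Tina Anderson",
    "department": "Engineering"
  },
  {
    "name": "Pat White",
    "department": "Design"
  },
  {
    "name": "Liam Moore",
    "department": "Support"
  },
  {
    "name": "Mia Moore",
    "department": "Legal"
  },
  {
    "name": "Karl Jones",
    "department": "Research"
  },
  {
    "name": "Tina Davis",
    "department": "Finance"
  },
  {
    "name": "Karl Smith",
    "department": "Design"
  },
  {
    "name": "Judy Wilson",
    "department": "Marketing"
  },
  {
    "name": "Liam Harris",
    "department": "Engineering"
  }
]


Counting 'department' values across 10 records:

  Engineering: 3 ###
  Design: 2 ##
  Support: 1 #
  Legal: 1 #
  Research: 1 #
  Finance: 1 #
  Marketing: 1 #

Most common: Engineering (3 times)

Engineering (3 times)


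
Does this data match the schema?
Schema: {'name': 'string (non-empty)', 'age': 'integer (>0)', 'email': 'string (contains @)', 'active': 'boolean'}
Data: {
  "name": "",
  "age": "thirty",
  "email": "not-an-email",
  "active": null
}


Validating each field against schema:
  name: FAIL ("" is an empty string)
  age: FAIL ("thirty" is not an integer)
  email: FAIL ("not-an-email" does not contain @)
  active: FAIL (null is not a boolean)

Result: INVALID (4 errors: name, age, email, active)

INVALID (4 errors: name, age, email, active)


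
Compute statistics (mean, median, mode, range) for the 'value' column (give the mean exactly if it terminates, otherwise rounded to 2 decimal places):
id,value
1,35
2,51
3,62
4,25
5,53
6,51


Data: [35, 51, 62, 25, 53, 51]
Count: 6
Sum: 277
Mean: 277/6 ≈ 46.17 (rounded to 2 decimal places)
Sorted: [25, 35, 51, 51, 53, 62]
Median: 51.0
Mode: 51 (2 times)
Range: 62 - 25 = 37
Min: 25, Max: 62

mean≈46.17, median=51.0, mode=51, range=37


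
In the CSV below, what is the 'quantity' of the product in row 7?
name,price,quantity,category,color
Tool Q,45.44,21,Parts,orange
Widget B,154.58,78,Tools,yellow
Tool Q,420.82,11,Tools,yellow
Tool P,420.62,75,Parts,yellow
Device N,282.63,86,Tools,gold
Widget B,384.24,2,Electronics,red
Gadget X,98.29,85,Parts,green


Query: Row 7 ('Gadget X'), column 'quantity'
Value: 85

85


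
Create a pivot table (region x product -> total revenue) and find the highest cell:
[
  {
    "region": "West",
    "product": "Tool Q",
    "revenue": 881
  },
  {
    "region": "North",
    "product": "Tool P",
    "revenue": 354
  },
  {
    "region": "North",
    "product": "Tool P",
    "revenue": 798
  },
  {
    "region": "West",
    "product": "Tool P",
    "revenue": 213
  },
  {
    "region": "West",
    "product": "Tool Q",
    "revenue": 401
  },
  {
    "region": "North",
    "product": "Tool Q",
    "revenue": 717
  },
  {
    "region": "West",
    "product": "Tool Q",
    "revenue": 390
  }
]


Pivot: region (rows) x product (columns) -> total revenue

     Tool P        Tool Q      
North         1152           717  
West           213          1672  

Highest: West / Tool Q = $1672

West / Tool Q = $1672


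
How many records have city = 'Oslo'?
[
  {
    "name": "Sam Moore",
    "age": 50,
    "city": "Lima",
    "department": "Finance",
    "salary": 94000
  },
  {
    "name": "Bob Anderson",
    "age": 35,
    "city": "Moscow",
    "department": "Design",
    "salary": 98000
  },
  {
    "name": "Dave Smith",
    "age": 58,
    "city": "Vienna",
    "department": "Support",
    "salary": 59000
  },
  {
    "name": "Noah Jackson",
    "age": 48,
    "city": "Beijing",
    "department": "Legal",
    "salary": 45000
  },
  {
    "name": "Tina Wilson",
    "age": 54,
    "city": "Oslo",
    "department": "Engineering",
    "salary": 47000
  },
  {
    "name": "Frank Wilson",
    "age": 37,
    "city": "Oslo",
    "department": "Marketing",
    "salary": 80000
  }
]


Data: 6 records
Condition: city = 'Oslo'

Checking each record:
  Sam Moore: Lima
  Bob Anderson: Moscow
  Dave Smith: Vienna
  Noah Jackson: Beijing
  Tina Wilson: Oslo MATCH
  Frank Wilson: Oslo MATCH

Count: 2

2


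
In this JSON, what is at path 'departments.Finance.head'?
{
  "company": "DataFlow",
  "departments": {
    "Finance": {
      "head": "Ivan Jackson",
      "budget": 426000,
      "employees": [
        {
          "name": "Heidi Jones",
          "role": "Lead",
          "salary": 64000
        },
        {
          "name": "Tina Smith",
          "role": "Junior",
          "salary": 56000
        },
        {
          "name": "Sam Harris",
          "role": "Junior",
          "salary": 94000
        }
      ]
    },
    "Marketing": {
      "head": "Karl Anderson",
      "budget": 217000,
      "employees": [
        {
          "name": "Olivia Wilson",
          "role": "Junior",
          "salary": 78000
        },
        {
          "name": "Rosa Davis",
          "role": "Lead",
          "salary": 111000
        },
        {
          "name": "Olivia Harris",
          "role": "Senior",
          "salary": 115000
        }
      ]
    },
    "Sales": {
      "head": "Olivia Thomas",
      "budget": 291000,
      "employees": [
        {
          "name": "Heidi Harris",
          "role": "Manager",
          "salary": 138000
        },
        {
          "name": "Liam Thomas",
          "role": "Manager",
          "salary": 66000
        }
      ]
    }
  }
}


Path: departments.Finance.head

Navigate:
  -> departments
  -> Finance
  -> head = 'Ivan Jackson'

Ivan Jackson


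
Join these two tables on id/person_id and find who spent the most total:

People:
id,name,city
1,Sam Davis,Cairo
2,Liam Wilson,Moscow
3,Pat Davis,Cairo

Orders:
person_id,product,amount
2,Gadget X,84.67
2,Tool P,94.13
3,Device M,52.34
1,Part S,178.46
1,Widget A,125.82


Join on: people.id = orders.person_id

Joined rows:
  Liam Wilson (Moscow) bought Gadget X for $84.67
  Liam Wilson (Moscow) bought Tool P for $94.13
  Pat Davis (Cairo) bought Device M for $52.34
  Sam Davis (Cairo) bought Part S for $178.46
  Sam Davis (Cairo) bought Widget A for $125.82

Total per person:
  Sam Davis: $304.28
  Liam Wilson: $178.80
  Pat Davis: $52.34

Top spender: Sam Davis ($304.28)

Sam Davis ($304.28)


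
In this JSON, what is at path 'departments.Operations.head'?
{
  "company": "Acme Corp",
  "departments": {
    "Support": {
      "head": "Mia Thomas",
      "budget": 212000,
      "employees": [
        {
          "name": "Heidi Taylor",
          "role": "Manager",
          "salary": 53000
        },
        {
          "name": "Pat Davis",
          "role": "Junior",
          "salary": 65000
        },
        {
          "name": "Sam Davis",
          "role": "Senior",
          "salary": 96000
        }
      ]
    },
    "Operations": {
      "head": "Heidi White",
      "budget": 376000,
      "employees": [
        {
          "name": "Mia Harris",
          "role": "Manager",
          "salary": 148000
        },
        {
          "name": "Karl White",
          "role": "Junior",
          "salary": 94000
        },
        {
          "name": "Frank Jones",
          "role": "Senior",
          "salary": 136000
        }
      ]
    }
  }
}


Path: departments.Operations.head

Navigate:
  -> departments
  -> Operations
  -> head = 'Heidi White'

Heidi White


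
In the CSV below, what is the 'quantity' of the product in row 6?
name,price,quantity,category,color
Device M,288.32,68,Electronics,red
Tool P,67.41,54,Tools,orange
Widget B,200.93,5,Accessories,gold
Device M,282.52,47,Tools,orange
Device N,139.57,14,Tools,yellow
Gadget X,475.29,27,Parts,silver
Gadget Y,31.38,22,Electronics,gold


Query: Row 6 ('Gadget X'), column 'quantity'
Value: 27

27


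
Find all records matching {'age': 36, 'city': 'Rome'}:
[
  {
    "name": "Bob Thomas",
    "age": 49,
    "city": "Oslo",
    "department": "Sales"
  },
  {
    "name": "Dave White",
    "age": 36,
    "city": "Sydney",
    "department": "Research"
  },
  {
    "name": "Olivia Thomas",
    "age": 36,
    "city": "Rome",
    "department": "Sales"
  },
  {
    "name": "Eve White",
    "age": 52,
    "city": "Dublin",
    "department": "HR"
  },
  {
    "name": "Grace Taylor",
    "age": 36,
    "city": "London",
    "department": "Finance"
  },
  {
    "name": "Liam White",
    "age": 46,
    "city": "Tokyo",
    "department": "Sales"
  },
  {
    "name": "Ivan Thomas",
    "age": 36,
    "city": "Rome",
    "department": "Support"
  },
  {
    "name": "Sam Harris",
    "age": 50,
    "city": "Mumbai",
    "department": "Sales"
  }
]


Search criteria: {'age': 36, 'city': 'Rome'}

Checking 8 records:
  Bob Thomas: {age: 49, city: Oslo}
  Dave White: {age: 36, city: Sydney}
  Olivia Thomas: {age: 36, city: Rome} <-- MATCH
  Eve White: {age: 52, city: Dublin}
  Grace Taylor: {age: 36, city: London}
  Liam White: {age: 46, city: Tokyo}
  Ivan Thomas: {age: 36, city: Rome} <-- MATCH
  Sam Harris: {age: 50, city: Mumbai}

Matches: ["Olivia Thomas", "Ivan Thomas"]

["Olivia Thomas", "Ivan Thomas"]


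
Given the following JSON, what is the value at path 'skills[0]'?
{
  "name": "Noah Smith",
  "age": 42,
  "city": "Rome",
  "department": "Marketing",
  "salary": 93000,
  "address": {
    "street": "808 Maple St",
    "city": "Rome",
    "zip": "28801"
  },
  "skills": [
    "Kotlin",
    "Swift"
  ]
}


Query: skills[0]
Path: skills -> first element
Value: Kotlin

Kotlin


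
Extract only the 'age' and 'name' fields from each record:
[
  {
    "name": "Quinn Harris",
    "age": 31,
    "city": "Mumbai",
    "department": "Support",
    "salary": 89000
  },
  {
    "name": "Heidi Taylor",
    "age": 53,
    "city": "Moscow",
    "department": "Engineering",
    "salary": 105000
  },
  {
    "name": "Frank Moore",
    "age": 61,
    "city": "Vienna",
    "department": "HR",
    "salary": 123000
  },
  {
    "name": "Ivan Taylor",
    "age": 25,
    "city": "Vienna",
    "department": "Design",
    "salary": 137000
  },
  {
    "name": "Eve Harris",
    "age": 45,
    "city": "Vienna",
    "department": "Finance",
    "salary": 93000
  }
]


Original: 5 records with fields: name, age, city, department, salary
Keep: ['age', 'name']
Drop: ['city', 'department', 'salary']
Result: 5 records, 2 fields each

[
  {
    "age": 31,
    "name": "Quinn Harris"
  },
  {
    "age": 53,
    "name": "Heidi Taylor"
  },
  {
    "age": 61,
    "name": "Frank Moore"
  },
  {
    "age": 25,
    "name": "Ivan Taylor"
  },
  {
    "age": 45,
    "name": "Eve Harris"
  }
]


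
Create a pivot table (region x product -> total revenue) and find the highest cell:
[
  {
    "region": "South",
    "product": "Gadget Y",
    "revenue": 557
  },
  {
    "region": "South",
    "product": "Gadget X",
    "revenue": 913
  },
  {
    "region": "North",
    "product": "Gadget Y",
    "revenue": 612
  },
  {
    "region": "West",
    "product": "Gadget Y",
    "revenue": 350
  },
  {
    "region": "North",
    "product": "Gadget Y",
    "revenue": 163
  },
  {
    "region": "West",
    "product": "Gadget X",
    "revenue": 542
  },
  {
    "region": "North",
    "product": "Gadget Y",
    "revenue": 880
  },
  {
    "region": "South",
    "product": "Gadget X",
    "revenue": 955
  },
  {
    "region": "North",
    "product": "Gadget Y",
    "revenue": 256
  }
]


Pivot: region (rows) x product (columns) -> total revenue

     Gadget X      Gadget Y    
North            0          1911  
South         1868           557  
West           542           350  

Highest: North / Gadget Y = $1911

North / Gadget Y = $1911


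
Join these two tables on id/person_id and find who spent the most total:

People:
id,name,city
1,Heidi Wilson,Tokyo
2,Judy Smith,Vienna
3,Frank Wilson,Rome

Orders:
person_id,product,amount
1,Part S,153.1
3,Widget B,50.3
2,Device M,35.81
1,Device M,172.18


Join on: people.id = orders.person_id

Joined rows:
  Heidi Wilson (Tokyo) bought Part S for $153.1
  Frank Wilson (Rome) bought Widget B for $50.3
  Judy Smith (Vienna) bought Device M for $35.81
  Heidi Wilson (Tokyo) bought Device M for $172.18

Total per person:
  Heidi Wilson: $325.28
  Frank Wilson: $50.30
  Judy Smith: $35.81

Top spender: Heidi Wilson ($325.28)

Heidi Wilson ($325.28)


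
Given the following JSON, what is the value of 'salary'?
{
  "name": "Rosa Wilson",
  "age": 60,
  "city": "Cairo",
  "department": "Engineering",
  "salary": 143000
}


Looking up field 'salary'
Value: 143000

143000


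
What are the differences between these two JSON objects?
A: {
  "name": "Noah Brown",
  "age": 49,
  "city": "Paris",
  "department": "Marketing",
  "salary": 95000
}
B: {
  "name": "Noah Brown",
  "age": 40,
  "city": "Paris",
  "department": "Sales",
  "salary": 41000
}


Comparing each field (in key order):
  name: same
  age: DIFFERENT
  city: same
  department: DIFFERENT
  salary: DIFFERENT
Differences:
  age: 49 -> 40
  department: Marketing -> Sales
  salary: 95000 -> 41000

3 field(s) changed

3 changes: age, department, salary


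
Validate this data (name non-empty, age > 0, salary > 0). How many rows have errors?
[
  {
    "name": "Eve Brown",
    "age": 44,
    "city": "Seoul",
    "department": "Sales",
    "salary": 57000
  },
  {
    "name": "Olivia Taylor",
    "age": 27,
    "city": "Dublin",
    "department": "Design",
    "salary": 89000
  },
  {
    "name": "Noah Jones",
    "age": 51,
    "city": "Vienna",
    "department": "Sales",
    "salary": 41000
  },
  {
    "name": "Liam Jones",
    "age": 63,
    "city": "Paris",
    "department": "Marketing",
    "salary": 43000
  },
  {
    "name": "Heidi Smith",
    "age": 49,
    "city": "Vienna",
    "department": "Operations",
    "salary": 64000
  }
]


Validating 5 records:
Rules: name non-empty, age > 0, salary > 0

  Row 1 (Eve Brown): OK
  Row 2 (Olivia Taylor): OK
  Row 3 (Noah Jones): OK
  Row 4 (Liam Jones): OK
  Row 5 (Heidi Smith): OK

Total errors: 0

0 errors


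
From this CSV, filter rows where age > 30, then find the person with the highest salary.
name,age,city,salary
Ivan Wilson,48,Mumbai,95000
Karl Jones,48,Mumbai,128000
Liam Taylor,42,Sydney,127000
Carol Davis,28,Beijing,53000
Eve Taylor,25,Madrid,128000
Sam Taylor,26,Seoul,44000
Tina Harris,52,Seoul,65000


Filter: age > 30
Sort by: salary (descending)

Filtered records (4):
  Karl Jones, age 48, salary $128000
  Liam Taylor, age 42, salary $127000
  Ivan Wilson, age 48, salary $95000
  Tina Harris, age 52, salary $65000

Highest salary: Karl Jones ($128000)

Karl Jones


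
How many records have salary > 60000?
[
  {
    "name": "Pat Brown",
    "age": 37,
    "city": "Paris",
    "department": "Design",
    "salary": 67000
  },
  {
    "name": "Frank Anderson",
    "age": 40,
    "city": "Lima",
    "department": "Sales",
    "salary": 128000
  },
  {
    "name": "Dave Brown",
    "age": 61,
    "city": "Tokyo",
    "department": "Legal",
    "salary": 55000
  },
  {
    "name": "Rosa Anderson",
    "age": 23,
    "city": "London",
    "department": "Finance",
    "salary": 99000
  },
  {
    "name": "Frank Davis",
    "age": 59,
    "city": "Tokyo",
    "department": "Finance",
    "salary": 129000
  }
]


Data: 5 records
Condition: salary > 60000

Checking each record:
  Pat Brown: 67000 MATCH
  Frank Anderson: 128000 MATCH
  Dave Brown: 55000
  Rosa Anderson: 99000 MATCH
  Frank Davis: 129000 MATCH

Count: 4

4


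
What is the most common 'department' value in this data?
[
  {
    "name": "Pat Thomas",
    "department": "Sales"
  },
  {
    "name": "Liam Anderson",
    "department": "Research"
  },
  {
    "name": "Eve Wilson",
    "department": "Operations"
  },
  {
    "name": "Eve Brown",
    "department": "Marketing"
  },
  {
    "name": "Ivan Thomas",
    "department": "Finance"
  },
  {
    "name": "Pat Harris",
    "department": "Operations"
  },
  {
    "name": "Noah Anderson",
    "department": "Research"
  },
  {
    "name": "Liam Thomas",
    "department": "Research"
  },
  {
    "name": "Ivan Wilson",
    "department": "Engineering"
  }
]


Counting 'department' values across 9 records:

  Research: 3 ###
  Operations: 2 ##
  Sales: 1 #
  Marketing: 1 #
  Finance: 1 #
  Engineering: 1 #

Most common: Research (3 times)

Research (3 times)


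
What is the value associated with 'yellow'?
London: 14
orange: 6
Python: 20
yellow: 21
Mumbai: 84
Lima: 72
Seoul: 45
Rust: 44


Looking up key 'yellow'
Value: 21

21


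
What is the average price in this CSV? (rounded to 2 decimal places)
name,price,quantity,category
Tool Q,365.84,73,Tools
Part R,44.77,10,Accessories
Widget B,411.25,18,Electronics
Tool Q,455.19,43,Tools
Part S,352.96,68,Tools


Computing average price:
Values: [365.84, 44.77, 411.25, 455.19, 352.96]
Sum = 1630.01
Count = 5
Average = 1630.01/5 = 326.002 exactly -> 326.00 (rounded half-up to 2 decimal places)

326.00


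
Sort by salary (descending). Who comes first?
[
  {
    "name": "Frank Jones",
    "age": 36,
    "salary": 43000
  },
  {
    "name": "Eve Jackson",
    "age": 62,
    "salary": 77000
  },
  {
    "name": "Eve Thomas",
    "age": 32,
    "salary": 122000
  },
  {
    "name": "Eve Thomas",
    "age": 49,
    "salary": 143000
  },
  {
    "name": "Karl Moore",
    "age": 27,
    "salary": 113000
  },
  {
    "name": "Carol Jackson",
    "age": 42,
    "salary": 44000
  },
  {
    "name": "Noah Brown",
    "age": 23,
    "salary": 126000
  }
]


Sort by: salary (descending)

Sorted order:
  1. Eve Thomas (salary = 143000)
  2. Noah Brown (salary = 126000)
  3. Eve Thomas (salary = 122000)
  4. Karl Moore (salary = 113000)
  5. Eve Jackson (salary = 77000)
  6. Carol Jackson (salary = 44000)
  7. Frank Jones (salary = 43000)

First: Eve Thomas

Eve Thomas


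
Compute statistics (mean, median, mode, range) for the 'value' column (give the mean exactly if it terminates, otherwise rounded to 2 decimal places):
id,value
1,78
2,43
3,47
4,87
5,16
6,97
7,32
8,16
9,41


Data: [78, 43, 47, 87, 16, 97, 32, 16, 41]
Count: 9
Sum: 457
Mean: 457/9 ≈ 50.78 (rounded to 2 decimal places)
Sorted: [16, 16, 32, 41, 43, 47, 78, 87, 97]
Median: 43.0
Mode: 16 (2 times)
Range: 97 - 16 = 81
Min: 16, Max: 97

mean≈50.78, median=43.0, mode=16, range=81


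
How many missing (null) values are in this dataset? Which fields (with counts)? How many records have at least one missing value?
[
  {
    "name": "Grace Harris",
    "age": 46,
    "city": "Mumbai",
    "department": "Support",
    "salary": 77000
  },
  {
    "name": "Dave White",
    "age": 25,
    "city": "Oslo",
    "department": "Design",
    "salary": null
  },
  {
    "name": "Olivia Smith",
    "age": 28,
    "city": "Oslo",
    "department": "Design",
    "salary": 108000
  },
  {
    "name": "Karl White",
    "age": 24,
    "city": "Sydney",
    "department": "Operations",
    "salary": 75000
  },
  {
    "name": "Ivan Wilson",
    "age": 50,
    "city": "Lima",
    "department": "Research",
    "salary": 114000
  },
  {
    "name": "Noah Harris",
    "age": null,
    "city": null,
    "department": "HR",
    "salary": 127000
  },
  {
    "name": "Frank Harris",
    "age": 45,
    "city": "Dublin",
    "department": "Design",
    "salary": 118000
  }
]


Checking for missing (null) values in 7 records:

  Grace Harris: complete
  Dave White: salary
  Olivia Smith: complete
  Karl White: complete
  Ivan Wilson: complete
  Noah Harris: age, city
  Frank Harris: complete

Per field:
  name: 0 missing
  age: 1 missing
  city: 1 missing
  department: 0 missing
  salary: 1 missing

Total missing values: 3
Records with any missing: 2

3 missing values (age: 1, city: 1, salary: 1); 2 incomplete records


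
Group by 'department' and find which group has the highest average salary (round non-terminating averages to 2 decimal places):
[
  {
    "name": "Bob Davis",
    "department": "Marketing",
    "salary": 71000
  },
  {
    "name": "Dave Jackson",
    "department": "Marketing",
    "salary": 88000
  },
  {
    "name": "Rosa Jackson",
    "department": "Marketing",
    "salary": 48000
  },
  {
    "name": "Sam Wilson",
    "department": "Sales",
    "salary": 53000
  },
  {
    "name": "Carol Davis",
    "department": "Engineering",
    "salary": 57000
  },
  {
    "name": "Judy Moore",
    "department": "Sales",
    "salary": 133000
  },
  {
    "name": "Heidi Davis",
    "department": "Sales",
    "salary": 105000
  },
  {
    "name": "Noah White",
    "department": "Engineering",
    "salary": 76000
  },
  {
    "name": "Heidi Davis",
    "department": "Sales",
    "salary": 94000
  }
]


Group by: department

Groups:
  Engineering: 2 people, avg salary = 133000/2 = $66500
  Marketing: 3 people, avg salary = 207000/3 = $69000
  Sales: 4 people, avg salary = 385000/4 = $96250

Highest average salary: Sales ($96250)

Sales ($96250)


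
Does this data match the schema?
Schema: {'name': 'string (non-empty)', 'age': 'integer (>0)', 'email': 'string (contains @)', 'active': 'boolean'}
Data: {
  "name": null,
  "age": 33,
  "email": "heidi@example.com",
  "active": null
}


Validating each field against schema:
  name: FAIL (null is not a string)
  age: OK (positive integer)
  email: OK (string with @)
  active: FAIL (null is not a boolean)

Result: INVALID (2 errors: name, active)

INVALID (2 errors: name, active)


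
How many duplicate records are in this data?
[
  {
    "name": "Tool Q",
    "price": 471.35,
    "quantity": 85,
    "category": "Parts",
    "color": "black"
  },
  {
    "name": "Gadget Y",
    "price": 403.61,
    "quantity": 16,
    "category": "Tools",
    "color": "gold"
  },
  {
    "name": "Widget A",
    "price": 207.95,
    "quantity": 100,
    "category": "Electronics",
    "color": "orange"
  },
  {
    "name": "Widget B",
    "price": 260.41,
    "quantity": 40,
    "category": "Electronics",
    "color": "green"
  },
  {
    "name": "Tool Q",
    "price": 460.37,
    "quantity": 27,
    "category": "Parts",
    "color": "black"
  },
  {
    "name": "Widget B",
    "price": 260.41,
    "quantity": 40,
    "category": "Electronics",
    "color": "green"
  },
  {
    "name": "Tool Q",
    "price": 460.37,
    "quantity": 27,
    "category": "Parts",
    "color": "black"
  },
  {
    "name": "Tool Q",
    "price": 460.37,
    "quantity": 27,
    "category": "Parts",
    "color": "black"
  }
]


Checking 8 records for duplicates:

  Row 1: Tool Q ($471.35, qty 85)
  Row 2: Gadget Y ($403.61, qty 16)
  Row 3: Widget A ($207.95, qty 100)
  Row 4: Widget B ($260.41, qty 40)
  Row 5: Tool Q ($460.37, qty 27)
  Row 6: Widget B ($260.41, qty 40) <-- DUPLICATE
  Row 7: Tool Q ($460.37, qty 27) <-- DUPLICATE
  Row 8: Tool Q ($460.37, qty 27) <-- DUPLICATE

Duplicates found: 3
Unique records: 5

3 duplicates, 5 unique


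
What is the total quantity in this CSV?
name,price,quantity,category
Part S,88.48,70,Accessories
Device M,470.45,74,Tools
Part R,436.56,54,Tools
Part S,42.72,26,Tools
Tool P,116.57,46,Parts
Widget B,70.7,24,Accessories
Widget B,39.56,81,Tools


Computing total quantity:
Values: [70, 74, 54, 26, 46, 24, 81]
Sum = 375

375


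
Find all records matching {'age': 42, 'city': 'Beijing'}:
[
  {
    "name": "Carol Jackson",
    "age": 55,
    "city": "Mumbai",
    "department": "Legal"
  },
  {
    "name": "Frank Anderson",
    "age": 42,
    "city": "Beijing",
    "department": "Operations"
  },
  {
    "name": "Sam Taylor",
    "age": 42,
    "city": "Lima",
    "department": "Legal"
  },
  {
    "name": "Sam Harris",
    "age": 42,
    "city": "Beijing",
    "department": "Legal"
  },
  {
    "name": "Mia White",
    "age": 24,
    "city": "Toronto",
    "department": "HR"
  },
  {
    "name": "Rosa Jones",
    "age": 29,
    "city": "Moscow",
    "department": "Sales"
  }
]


Search criteria: {'age': 42, 'city': 'Beijing'}

Checking 6 records:
  Carol Jackson: {age: 55, city: Mumbai}
  Frank Anderson: {age: 42, city: Beijing} <-- MATCH
  Sam Taylor: {age: 42, city: Lima}
  Sam Harris: {age: 42, city: Beijing} <-- MATCH
  Mia White: {age: 24, city: Toronto}
  Rosa Jones: {age: 29, city: Moscow}

Matches: ["Frank Anderson", "Sam Harris"]

["Frank Anderson", "Sam Harris"]


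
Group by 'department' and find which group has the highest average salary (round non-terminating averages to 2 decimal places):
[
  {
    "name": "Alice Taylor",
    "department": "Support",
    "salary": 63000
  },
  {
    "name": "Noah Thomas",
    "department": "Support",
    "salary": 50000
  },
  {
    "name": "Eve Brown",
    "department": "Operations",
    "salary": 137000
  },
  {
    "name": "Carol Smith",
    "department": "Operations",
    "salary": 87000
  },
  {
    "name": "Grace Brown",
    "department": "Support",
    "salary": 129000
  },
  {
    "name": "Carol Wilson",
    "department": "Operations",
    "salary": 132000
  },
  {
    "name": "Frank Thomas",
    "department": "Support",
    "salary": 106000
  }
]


Group by: department

Groups:
  Operations: 3 people, avg salary = 356000/3 ≈ $118666.67
  Support: 4 people, avg salary = 348000/4 = $87000

Highest average salary: Operations (≈$118666.67)

Operations (≈$118666.67)


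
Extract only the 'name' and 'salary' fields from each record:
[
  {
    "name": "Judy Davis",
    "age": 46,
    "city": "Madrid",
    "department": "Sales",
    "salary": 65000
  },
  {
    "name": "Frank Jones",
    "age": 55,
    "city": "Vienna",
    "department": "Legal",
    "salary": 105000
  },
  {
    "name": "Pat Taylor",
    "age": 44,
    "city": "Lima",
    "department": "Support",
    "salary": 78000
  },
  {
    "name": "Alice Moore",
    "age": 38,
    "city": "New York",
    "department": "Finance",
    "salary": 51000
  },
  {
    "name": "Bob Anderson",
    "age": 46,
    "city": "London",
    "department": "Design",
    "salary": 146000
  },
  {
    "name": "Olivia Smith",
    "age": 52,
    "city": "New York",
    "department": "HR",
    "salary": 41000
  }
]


Original: 6 records with fields: name, age, city, department, salary
Keep: ['name', 'salary']
Drop: ['age', 'city', 'department']
Result: 6 records, 2 fields each

[
  {
    "name": "Judy Davis",
    "salary": 65000
  },
  {
    "name": "Frank Jones",
    "salary": 105000
  },
  {
    "name": "Pat Taylor",
    "salary": 78000
  },
  {
    "name": "Alice Moore",
    "salary": 51000
  },
  {
    "name": "Bob Anderson",
    "salary": 146000
  },
  {
    "name": "Olivia Smith",
    "salary": 41000
  }
]


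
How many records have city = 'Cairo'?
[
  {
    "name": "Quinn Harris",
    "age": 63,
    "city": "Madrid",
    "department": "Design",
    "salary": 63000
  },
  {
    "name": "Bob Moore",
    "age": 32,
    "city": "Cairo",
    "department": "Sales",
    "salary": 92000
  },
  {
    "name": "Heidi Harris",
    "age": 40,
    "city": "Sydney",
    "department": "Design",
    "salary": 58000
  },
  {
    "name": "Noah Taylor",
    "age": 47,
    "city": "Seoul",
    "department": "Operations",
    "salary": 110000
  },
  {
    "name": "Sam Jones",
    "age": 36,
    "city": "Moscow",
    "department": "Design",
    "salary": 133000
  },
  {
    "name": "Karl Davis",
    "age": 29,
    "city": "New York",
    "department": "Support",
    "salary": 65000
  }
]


Data: 6 records
Condition: city = 'Cairo'

Checking each record:
  Quinn Harris: Madrid
  Bob Moore: Cairo MATCH
  Heidi Harris: Sydney
  Noah Taylor: Seoul
  Sam Jones: Moscow
  Karl Davis: New York

Count: 1

1


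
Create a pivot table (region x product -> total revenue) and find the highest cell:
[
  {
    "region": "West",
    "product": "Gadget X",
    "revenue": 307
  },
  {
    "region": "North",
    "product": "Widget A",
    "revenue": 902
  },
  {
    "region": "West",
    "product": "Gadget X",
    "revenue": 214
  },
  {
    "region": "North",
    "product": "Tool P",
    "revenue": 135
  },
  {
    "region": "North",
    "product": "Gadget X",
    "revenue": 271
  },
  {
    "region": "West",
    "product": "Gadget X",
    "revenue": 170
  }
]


Pivot: region (rows) x product (columns) -> total revenue

     Gadget X      Tool P        Widget A    
North          271           135           902  
West           691             0             0  

Highest: North / Widget A = $902

North / Widget A = $902


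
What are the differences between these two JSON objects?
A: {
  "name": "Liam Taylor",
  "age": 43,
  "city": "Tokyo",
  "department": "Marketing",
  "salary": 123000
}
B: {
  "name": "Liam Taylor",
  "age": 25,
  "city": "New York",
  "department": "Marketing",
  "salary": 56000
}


Comparing each field (in key order):
  name: same
  age: DIFFERENT
  city: DIFFERENT
  department: same
  salary: DIFFERENT
Differences:
  age: 43 -> 25
  city: Tokyo -> New York
  salary: 123000 -> 56000

3 field(s) changed

3 changes: age, city, salary


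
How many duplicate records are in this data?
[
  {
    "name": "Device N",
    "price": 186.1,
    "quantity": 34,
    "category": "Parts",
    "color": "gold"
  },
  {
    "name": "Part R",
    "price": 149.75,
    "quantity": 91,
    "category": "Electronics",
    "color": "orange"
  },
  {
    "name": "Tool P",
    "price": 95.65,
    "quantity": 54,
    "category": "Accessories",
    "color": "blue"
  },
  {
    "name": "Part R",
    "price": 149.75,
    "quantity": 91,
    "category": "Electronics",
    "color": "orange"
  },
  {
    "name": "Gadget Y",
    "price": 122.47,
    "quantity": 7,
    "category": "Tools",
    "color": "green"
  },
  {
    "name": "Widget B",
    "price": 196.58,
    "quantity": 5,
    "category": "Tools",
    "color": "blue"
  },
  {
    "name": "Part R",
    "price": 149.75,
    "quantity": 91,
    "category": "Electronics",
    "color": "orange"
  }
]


Checking 7 records for duplicates:

  Row 1: Device N ($186.1, qty 34)
  Row 2: Part R ($149.75, qty 91)
  Row 3: Tool P ($95.65, qty 54)
  Row 4: Part R ($149.75, qty 91) <-- DUPLICATE
  Row 5: Gadget Y ($122.47, qty 7)
  Row 6: Widget B ($196.58, qty 5)
  Row 7: Part R ($149.75, qty 91) <-- DUPLICATE

Duplicates found: 2
Unique records: 5

2 duplicates, 5 unique


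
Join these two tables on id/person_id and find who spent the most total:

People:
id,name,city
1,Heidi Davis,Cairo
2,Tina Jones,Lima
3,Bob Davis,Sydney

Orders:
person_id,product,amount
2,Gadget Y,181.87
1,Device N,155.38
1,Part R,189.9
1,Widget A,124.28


Join on: people.id = orders.person_id

Joined rows:
  Tina Jones (Lima) bought Gadget Y for $181.87
  Heidi Davis (Cairo) bought Device N for $155.38
  Heidi Davis (Cairo) bought Part R for $189.9
  Heidi Davis (Cairo) bought Widget A for $124.28

Total per person:
  Heidi Davis: $469.56
  Tina Jones: $181.87

Top spender: Heidi Davis ($469.56)

Heidi Davis ($469.56)


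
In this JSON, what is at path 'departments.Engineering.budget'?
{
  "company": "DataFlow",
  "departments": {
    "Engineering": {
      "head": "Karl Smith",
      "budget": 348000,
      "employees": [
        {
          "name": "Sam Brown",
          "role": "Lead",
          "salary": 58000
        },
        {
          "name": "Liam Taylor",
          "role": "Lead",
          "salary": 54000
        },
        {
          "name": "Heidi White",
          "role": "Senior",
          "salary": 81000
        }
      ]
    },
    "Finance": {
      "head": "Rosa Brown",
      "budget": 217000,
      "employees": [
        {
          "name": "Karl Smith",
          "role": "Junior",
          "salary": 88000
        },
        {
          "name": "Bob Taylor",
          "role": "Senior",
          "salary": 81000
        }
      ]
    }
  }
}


Path: departments.Engineering.budget

Navigate:
  -> departments
  -> Engineering
  -> budget = 348000

348000


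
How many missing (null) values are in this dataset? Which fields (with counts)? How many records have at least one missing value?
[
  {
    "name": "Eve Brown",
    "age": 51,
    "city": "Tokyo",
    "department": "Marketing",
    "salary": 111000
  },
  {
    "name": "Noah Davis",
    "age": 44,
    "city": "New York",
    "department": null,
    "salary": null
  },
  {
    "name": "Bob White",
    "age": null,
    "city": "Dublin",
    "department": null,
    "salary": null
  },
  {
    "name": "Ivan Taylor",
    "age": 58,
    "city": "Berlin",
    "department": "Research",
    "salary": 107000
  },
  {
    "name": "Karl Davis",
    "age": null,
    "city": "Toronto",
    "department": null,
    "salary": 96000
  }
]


Checking for missing (null) values in 5 records:

  Eve Brown: complete
  Noah Davis: department, salary
  Bob White: age, department, salary
  Ivan Taylor: complete
  Karl Davis: age, department

Per field:
  name: 0 missing
  age: 2 missing
  city: 0 missing
  department: 3 missing
  salary: 2 missing

Total missing values: 7
Records with any missing: 3

7 missing values (age: 2, department: 3, salary: 2); 3 incomplete records


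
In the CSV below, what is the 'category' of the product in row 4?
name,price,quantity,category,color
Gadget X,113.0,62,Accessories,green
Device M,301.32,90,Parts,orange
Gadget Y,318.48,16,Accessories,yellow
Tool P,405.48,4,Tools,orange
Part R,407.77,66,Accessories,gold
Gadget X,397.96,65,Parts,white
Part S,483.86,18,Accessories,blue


Query: Row 4 ('Tool P'), column 'category'
Value: Tools

Tools


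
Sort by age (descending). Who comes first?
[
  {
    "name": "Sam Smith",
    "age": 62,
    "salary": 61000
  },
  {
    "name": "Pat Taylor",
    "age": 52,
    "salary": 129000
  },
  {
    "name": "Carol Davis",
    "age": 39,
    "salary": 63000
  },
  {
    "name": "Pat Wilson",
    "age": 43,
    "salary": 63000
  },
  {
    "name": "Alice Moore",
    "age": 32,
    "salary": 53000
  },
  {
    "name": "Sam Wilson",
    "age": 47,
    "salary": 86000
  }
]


Sort by: age (descending)

Sorted order:
  1. Sam Smith (age = 62)
  2. Pat Taylor (age = 52)
  3. Sam Wilson (age = 47)
  4. Pat Wilson (age = 43)
  5. Carol Davis (age = 39)
  6. Alice Moore (age = 32)

First: Sam Smith

Sam Smith


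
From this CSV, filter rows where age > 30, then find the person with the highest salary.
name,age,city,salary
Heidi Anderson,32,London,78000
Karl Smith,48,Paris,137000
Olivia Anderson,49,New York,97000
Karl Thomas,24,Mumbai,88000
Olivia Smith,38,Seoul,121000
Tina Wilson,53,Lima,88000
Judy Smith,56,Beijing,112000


Filter: age > 30
Sort by: salary (descending)

Filtered records (6):
  Karl Smith, age 48, salary $137000
  Olivia Smith, age 38, salary $121000
  Judy Smith, age 56, salary $112000
  Olivia Anderson, age 49, salary $97000
  Tina Wilson, age 53, salary $88000
  Heidi Anderson, age 32, salary $78000

Highest salary: Karl Smith ($137000)

Karl Smith


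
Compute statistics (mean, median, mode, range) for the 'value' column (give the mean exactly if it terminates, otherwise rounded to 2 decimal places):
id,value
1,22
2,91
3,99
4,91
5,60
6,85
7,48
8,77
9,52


Data: [22, 91, 99, 91, 60, 85, 48, 77, 52]
Count: 9
Sum: 625
Mean: 625/9 ≈ 69.44 (rounded to 2 decimal places)
Sorted: [22, 48, 52, 60, 77, 85, 91, 91, 99]
Median: 77.0
Mode: 91 (2 times)
Range: 99 - 22 = 77
Min: 22, Max: 99

mean≈69.44, median=77.0, mode=91, range=77


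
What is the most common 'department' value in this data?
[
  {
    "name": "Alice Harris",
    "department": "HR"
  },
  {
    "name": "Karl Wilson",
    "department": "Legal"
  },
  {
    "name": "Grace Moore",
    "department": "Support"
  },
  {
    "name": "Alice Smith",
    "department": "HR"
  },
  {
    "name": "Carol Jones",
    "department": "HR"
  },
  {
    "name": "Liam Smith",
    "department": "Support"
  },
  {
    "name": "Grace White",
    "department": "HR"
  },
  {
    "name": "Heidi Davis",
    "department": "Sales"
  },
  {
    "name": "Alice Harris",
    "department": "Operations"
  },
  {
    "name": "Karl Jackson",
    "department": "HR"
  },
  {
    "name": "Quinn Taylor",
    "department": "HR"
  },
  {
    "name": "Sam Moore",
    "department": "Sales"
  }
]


Counting 'department' values across 12 records:

  HR: 6 ######
  Support: 2 ##
  Sales: 2 ##
  Legal: 1 #
  Operations: 1 #

Most common: HR (6 times)

HR (6 times)


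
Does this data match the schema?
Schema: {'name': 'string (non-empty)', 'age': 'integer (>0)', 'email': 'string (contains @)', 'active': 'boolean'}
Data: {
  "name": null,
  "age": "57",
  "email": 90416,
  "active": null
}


Validating each field against schema:
  name: FAIL (null is not a string)
  age: FAIL ("57" is not an integer)
  email: FAIL (90416 is not a string)
  active: FAIL (null is not a boolean)

Result: INVALID (4 errors: name, age, email, active)

INVALID (4 errors: name, age, email, active)


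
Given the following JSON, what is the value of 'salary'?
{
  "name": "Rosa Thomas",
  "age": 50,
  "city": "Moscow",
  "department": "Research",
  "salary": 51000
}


Looking up field 'salary'
Value: 51000

51000


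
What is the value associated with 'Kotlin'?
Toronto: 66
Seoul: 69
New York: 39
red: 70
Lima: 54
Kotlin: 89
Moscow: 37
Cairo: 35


Looking up key 'Kotlin'
Value: 89

89


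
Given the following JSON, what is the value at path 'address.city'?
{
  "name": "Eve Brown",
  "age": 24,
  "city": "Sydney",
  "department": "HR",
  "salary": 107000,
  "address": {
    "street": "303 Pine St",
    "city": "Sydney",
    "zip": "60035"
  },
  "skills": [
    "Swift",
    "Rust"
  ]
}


Query: address.city
Path: address -> city
Value: Sydney

Sydney


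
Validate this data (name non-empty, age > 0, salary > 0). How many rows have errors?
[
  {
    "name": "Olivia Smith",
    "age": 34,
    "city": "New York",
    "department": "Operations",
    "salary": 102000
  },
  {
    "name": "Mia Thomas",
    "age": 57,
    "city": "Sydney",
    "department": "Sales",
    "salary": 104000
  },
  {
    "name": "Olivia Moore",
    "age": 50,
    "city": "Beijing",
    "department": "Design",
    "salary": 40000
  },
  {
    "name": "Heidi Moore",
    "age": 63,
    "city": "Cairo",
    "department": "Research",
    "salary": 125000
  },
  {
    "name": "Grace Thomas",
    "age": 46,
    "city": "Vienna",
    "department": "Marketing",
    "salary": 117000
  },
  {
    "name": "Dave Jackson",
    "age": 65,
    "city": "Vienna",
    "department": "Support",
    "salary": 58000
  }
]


Validating 6 records:
Rules: name non-empty, age > 0, salary > 0

  Row 1 (Olivia Smith): OK
  Row 2 (Mia Thomas): OK
  Row 3 (Olivia Moore): OK
  Row 4 (Heidi Moore): OK
  Row 5 (Grace Thomas): OK
  Row 6 (Dave Jackson): OK

Total errors: 0

0 errors


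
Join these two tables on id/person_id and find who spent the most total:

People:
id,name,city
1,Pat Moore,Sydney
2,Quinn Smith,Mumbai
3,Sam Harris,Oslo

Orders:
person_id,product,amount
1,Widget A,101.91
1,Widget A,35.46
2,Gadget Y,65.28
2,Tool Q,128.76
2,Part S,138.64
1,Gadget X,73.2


Join on: people.id = orders.person_id

Joined rows:
  Pat Moore (Sydney) bought Widget A for $101.91
  Pat Moore (Sydney) bought Widget A for $35.46
  Quinn Smith (Mumbai) bought Gadget Y for $65.28
  Quinn Smith (Mumbai) bought Tool Q for $128.76
  Quinn Smith (Mumbai) bought Part S for $138.64
  Pat Moore (Sydney) bought Gadget X for $73.2

Total per person:
  Quinn Smith: $332.68
  Pat Moore: $210.57

Top spender: Quinn Smith ($332.68)

Quinn Smith ($332.68)
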